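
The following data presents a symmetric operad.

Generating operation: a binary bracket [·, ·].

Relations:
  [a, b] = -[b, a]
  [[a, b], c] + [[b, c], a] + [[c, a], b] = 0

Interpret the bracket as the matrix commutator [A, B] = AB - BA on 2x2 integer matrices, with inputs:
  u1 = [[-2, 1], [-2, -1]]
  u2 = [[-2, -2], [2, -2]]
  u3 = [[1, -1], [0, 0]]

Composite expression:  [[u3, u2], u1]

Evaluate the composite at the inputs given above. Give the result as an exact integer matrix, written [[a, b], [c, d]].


[[6, -6], [-6, -6]]

[u3, u2] = [[-2, -2], [-2, 2]]
[[u3, u2], u1] = [[6, -6], [-6, -6]]


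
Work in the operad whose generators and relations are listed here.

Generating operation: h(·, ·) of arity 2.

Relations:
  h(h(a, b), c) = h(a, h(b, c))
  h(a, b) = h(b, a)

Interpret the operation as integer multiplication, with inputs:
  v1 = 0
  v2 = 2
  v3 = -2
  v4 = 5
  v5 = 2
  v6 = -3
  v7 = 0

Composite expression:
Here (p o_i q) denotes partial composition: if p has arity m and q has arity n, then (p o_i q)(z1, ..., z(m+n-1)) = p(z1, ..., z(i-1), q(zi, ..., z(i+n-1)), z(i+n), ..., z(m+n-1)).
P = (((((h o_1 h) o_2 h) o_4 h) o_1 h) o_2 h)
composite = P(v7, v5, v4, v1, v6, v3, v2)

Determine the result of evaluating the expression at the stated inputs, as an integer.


0


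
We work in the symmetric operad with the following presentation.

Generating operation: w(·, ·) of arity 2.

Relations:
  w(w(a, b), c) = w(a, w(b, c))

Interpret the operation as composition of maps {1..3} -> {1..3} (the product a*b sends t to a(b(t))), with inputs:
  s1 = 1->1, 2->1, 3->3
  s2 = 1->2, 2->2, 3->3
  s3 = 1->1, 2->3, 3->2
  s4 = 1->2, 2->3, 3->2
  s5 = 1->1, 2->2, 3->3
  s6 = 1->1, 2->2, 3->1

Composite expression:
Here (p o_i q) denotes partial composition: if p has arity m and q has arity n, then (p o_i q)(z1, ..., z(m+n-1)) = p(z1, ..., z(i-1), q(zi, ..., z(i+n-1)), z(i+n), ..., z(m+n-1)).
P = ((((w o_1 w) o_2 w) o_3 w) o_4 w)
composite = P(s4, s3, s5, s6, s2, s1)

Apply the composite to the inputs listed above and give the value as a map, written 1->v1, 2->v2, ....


1->2, 2->2, 3->2


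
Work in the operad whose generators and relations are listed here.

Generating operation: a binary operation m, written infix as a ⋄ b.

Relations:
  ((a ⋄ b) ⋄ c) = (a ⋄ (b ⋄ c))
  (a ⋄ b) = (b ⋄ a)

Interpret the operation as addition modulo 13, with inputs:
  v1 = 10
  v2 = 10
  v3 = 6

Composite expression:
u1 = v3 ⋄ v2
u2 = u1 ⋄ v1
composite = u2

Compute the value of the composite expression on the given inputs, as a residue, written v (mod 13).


0 (mod 13)

(v3 ⋄ v2) = 3
((v3 ⋄ v2) ⋄ v1) = 0


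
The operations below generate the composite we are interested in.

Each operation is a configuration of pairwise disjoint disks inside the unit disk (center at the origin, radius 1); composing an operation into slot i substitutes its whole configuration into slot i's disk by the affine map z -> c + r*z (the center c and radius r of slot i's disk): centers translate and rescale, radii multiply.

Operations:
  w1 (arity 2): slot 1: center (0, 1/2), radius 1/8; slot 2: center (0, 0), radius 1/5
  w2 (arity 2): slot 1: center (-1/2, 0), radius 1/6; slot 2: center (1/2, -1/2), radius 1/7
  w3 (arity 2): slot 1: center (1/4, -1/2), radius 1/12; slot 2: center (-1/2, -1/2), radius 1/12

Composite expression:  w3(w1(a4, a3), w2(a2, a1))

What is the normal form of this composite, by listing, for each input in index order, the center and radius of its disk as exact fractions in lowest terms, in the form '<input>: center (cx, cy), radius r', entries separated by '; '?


Follow each a-input down from w3: c' goes to c + r*c', radius to r*r'.
for a4, the 2-step affine chain lands on center (1/4, -11/24), radius 1/96
for a3, the 2-step affine chain lands on center (1/4, -1/2), radius 1/60
for a2, the 2-step affine chain lands on center (-13/24, -1/2), radius 1/72
for a1, the 2-step affine chain lands on center (-11/24, -13/24), radius 1/84

a1: center (-11/24, -13/24), radius 1/84; a2: center (-13/24, -1/2), radius 1/72; a3: center (1/4, -1/2), radius 1/60; a4: center (1/4, -11/24), radius 1/96


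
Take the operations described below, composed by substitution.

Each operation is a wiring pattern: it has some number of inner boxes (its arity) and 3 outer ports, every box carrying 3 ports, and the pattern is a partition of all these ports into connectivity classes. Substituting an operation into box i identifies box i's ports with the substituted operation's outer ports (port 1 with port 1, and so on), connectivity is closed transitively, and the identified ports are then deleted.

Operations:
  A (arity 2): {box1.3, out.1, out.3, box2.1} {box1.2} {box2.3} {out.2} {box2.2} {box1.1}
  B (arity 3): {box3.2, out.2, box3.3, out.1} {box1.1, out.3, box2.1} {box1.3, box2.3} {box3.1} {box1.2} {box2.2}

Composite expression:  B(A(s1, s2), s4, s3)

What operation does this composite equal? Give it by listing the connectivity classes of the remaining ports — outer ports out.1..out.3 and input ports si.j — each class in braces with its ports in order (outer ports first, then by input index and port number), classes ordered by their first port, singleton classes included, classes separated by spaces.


{out.1, out.2, s3.2, s3.3} {out.3, s1.3, s2.1, s4.1, s4.3} {s1.1} {s1.2} {s2.2} {s2.3} {s3.1} {s4.2}

Reachability decides: close wires over B-identified ports.
A over (s1, s2) gives {out.1, out.3, s1.3, s2.1} {out.2} {s1.1} {s1.2} {s2.2} {s2.3}, out.j being that stage's outer ports
B over (s1, s2, s4, s3) gives {out.1, out.2, s3.2, s3.3} {out.3, s1.3, s2.1, s4.1, s4.3} {s1.1} {s1.2} {s2.2} {s2.3} {s3.1} {s4.2}, out.j being that stage's outer ports


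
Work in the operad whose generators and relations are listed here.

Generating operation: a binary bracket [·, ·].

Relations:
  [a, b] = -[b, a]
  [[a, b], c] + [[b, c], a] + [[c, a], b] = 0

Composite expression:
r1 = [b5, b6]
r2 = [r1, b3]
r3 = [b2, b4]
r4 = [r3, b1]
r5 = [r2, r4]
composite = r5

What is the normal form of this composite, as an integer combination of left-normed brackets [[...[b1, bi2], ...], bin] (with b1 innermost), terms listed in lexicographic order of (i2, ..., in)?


Left-normed coefficients sit on the b1-initial expansion words.
Composite bracket: [[[b5, b6], b3], [[b2, b4], b1]]
Each bracket splits as ab - ba, giving 32 signed words (2^5 = 32).
Coefficients come from the b1-initial words:
  b1b2b4b3b5b6 (sign -1) contributes -[[[[[b1, b2], b4], b3], b5], b6]
  b1b2b4b3b6b5 (sign +1) contributes +[[[[[b1, b2], b4], b3], b6], b5]
  b1b2b4b5b6b3 (sign +1) contributes +[[[[[b1, b2], b4], b5], b6], b3]
  b1b2b4b6b5b3 (sign -1) contributes -[[[[[b1, b2], b4], b6], b5], b3]
  b1b4b2b3b5b6 (sign +1) contributes +[[[[[b1, b4], b2], b3], b5], b6]
  b1b4b2b3b6b5 (sign -1) contributes -[[[[[b1, b4], b2], b3], b6], b5]
  b1b4b2b5b6b3 (sign -1) contributes -[[[[[b1, b4], b2], b5], b6], b3]
  b1b4b2b6b5b3 (sign +1) contributes +[[[[[b1, b4], b2], b6], b5], b3]

-[[[[[b1, b2], b4], b3], b5], b6] + [[[[[b1, b2], b4], b3], b6], b5] + [[[[[b1, b2], b4], b5], b6], b3] - [[[[[b1, b2], b4], b6], b5], b3] + [[[[[b1, b4], b2], b3], b5], b6] - [[[[[b1, b4], b2], b3], b6], b5] - [[[[[b1, b4], b2], b5], b6], b3] + [[[[[b1, b4], b2], b6], b5], b3]


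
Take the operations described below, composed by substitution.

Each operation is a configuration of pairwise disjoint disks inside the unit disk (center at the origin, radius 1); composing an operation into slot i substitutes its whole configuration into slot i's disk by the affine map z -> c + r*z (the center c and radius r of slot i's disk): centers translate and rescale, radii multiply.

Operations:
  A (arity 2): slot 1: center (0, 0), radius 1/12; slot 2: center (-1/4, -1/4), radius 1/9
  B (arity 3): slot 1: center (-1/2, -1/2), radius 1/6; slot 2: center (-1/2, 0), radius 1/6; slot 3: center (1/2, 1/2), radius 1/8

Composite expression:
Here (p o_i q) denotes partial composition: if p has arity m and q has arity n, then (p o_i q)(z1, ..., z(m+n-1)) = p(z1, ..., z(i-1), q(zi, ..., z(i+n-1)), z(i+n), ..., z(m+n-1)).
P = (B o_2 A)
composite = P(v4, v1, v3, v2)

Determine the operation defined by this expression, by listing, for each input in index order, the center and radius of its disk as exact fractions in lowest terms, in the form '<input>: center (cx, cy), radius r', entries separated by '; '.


Affine substitution under B: radii multiply and v-centers shift.
input v4: composing its 1 substitution step yields center (-1/2, -1/2), radius 1/6
input v1: composing its 2 substitution steps yields center (-1/2, 0), radius 1/72
input v3: composing its 2 substitution steps yields center (-13/24, -1/24), radius 1/54
input v2: composing its 1 substitution step yields center (1/2, 1/2), radius 1/8

v1: center (-1/2, 0), radius 1/72; v2: center (1/2, 1/2), radius 1/8; v3: center (-13/24, -1/24), radius 1/54; v4: center (-1/2, -1/2), radius 1/6


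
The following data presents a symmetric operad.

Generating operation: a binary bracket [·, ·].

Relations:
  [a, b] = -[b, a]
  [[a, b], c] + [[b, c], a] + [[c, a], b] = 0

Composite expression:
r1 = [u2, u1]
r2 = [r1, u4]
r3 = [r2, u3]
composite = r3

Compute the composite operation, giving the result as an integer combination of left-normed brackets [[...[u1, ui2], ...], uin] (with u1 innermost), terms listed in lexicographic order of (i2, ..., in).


-[[[u1, u2], u4], u3]

Expand each bracket as ab - ba; the u1-initial words give the coefficients.
Composite bracket: [[[u2, u1], u4], u3]
Under [a, b] = ab - ba we get 8 signed associative words (2^3 = 8).
Coefficients come from the u1-initial words:
  from u1u2u4u3, sign -1: term -[[[u1, u2], u4], u3]


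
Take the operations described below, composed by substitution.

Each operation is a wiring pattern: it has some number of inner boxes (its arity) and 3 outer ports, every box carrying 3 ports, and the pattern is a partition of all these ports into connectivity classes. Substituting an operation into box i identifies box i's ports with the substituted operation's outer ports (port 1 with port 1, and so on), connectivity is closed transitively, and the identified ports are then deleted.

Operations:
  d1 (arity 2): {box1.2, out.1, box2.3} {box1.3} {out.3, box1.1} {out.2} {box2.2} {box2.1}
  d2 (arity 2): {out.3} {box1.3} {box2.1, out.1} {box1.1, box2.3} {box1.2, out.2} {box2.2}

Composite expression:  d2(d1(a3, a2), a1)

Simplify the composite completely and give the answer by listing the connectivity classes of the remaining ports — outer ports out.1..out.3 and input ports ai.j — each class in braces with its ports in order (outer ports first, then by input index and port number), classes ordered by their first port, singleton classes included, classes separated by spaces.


{out.1, a1.1} {out.2} {out.3} {a1.2} {a1.3, a2.3, a3.2} {a2.1} {a2.2} {a3.1} {a3.3}

Connectivity passes through glued d2-boundaries; trace each wire chain.
d1 over (a3, a2) gives {out.1, a2.3, a3.2} {out.2} {out.3, a3.1} {a2.1} {a2.2} {a3.3}, out.j being that stage's outer ports
d2 over (a3, a2, a1) gives {out.1, a1.1} {out.2} {out.3} {a1.2} {a1.3, a2.3, a3.2} {a2.1} {a2.2} {a3.1} {a3.3}, out.j being that stage's outer ports


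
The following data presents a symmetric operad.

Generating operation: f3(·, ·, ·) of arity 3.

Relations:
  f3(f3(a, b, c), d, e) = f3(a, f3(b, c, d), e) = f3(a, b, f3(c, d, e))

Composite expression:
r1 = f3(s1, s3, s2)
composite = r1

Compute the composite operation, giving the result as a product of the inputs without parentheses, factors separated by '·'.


s1 · s3 · s2

Key point: f3 is associative — brackets drop, the s-order remains.
f3(s1, s3, s2) linearizes to s1 · s3 · s2


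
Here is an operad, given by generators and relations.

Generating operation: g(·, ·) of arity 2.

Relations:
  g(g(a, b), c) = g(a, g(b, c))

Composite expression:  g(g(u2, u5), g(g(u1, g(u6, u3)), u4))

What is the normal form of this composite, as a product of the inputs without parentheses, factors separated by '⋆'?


u2 ⋆ u5 ⋆ u1 ⋆ u6 ⋆ u3 ⋆ u4

The g-tree's shape is irrelevant; the u-reading-order decides.
g(u2, u5) linearizes to u2 ⋆ u5
g(u6, u3) linearizes to u6 ⋆ u3
g(u1, g(u6, u3)) linearizes to u1 ⋆ u6 ⋆ u3
g(g(u1, g(u6, u3)), u4) linearizes to u1 ⋆ u6 ⋆ u3 ⋆ u4
g(g(u2, u5), g(g(u1, g(u6, u3)), u4)) linearizes to u2 ⋆ u5 ⋆ u1 ⋆ u6 ⋆ u3 ⋆ u4


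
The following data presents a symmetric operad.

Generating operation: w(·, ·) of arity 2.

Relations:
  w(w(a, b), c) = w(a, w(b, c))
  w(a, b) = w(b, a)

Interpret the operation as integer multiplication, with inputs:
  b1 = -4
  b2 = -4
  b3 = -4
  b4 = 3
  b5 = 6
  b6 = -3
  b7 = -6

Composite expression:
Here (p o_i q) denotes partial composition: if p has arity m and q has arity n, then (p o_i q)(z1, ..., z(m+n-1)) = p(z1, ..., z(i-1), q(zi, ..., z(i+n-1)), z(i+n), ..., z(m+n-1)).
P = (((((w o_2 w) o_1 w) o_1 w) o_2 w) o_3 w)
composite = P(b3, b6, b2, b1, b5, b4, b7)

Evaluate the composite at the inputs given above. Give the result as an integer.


-20736

w(b2, b1) = 16
w(b6, w(b2, b1)) = -48
w(b3, w(b6, w(b2, b1))) = 192
w(w(b3, w(b6, w(b2, b1))), b5) = 1152
w(b4, b7) = -18
w(w(w(b3, w(b6, w(b2, b1))), b5), w(b4, b7)) = -20736


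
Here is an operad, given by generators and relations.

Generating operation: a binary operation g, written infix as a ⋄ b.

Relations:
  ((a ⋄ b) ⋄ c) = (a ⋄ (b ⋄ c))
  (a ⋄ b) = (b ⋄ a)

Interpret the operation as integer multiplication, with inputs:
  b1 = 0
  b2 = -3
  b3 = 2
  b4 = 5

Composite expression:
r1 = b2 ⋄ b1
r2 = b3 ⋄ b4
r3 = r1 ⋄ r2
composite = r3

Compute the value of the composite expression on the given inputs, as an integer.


0

(b2 ⋄ b1) = 0
(b3 ⋄ b4) = 10
((b2 ⋄ b1) ⋄ (b3 ⋄ b4)) = 0


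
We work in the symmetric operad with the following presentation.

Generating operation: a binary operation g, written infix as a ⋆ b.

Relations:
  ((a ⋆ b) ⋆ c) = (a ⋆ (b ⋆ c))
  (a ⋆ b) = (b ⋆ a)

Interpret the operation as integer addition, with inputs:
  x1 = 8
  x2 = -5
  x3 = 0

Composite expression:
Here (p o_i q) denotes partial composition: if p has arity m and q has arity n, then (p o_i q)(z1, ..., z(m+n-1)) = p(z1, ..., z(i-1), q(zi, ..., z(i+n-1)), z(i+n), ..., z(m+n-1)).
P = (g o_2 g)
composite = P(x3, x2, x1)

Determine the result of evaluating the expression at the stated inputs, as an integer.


3

(x2 ⋆ x1) = 3
(x3 ⋆ (x2 ⋆ x1)) = 3


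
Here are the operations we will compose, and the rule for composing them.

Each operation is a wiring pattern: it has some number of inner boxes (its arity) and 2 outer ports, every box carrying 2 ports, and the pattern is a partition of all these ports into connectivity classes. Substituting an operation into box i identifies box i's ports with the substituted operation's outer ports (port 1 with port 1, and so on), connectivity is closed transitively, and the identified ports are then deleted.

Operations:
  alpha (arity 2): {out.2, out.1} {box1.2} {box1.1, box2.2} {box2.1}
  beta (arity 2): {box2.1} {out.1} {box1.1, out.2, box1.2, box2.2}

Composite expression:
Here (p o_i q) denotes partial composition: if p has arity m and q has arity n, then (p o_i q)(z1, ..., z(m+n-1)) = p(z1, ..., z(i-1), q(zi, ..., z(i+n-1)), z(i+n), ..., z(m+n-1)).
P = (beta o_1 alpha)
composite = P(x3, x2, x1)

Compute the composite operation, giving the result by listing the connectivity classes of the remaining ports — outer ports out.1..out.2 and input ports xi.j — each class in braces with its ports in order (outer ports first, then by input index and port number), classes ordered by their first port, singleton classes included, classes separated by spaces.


{out.1} {out.2, x1.2} {x1.1} {x2.1} {x2.2, x3.1} {x3.2}

Reachability decides: close wires over beta-identified ports.
composing alpha on (x3, x2), with out.j its own outer ports: {out.1, out.2} {x2.1} {x2.2, x3.1} {x3.2}
composing beta on (x3, x2, x1), with out.j its own outer ports: {out.1} {out.2, x1.2} {x1.1} {x2.1} {x2.2, x3.1} {x3.2}


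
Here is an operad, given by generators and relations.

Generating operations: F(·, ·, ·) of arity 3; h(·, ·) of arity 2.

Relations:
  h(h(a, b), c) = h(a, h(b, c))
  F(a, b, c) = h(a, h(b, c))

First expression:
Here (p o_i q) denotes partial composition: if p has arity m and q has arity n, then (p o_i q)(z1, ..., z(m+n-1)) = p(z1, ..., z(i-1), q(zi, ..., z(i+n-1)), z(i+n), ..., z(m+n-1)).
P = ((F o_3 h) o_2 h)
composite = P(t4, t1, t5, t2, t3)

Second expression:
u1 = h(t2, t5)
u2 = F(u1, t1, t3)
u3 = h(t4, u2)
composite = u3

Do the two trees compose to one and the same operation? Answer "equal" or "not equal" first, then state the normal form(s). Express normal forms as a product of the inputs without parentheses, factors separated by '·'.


not equal — first t4 · t1 · t5 · t2 · t3, second t4 · t2 · t5 · t1 · t3


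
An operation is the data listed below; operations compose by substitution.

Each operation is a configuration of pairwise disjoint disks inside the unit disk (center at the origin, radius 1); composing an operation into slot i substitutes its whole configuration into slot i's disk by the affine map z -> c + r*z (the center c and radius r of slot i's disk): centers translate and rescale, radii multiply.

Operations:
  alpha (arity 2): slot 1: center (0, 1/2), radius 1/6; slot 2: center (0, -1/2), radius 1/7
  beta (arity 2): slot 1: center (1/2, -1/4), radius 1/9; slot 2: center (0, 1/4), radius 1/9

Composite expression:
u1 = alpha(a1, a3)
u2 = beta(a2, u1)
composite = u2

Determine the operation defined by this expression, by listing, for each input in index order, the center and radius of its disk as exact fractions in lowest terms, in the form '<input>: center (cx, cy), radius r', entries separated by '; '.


a1: center (0, 11/36), radius 1/54; a2: center (1/2, -1/4), radius 1/9; a3: center (0, 7/36), radius 1/63

Each a-disk chains the slot maps above it in beta; radii multiply.
input a2: composing its 1 substitution step yields center (1/2, -1/4), radius 1/9
input a1: composing its 2 substitution steps yields center (0, 11/36), radius 1/54
input a3: composing its 2 substitution steps yields center (0, 7/36), radius 1/63


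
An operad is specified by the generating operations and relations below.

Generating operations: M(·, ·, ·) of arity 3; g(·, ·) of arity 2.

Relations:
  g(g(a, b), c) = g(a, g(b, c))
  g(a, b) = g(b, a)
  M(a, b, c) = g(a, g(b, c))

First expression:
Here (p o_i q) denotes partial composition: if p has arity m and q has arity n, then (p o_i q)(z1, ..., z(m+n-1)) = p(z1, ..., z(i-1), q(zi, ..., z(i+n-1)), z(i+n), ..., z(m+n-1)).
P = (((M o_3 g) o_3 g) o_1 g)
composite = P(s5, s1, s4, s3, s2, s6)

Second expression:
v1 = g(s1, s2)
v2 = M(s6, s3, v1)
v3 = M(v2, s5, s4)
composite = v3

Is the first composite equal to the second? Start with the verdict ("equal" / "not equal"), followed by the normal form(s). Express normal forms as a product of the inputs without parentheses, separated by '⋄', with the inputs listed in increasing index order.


equal: each reduces to s1 ⋄ s2 ⋄ s3 ⋄ s4 ⋄ s5 ⋄ s6

Reducing the first expression gives s1 ⋄ s2 ⋄ s3 ⋄ s4 ⋄ s5 ⋄ s6
Reducing the second expression gives s1 ⋄ s2 ⋄ s3 ⋄ s4 ⋄ s5 ⋄ s6
Identical normal forms: equal.


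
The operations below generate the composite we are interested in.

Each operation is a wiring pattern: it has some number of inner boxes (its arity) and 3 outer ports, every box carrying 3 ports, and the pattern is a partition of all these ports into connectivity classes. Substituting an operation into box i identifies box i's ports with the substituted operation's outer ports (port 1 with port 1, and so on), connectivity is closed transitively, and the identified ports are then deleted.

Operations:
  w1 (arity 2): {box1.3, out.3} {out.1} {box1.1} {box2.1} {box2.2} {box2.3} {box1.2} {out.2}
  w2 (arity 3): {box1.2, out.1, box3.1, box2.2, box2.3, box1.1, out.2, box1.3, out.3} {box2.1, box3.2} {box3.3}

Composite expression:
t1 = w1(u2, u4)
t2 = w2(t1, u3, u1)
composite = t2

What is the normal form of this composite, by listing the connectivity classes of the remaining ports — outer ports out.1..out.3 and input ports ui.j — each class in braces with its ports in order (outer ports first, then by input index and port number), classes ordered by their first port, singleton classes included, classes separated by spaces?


{out.1, out.2, out.3, u1.1, u2.3, u3.2, u3.3} {u1.2, u3.1} {u1.3} {u2.1} {u2.2} {u4.1} {u4.2} {u4.3}

Treat the ports identified at w2 as solder joints: merge, then drop.
composing w1 on (u2, u4), with out.j its own outer ports: {out.1} {out.2} {out.3, u2.3} {u2.1} {u2.2} {u4.1} {u4.2} {u4.3}
composing w2 on (u2, u4, u3, u1), with out.j its own outer ports: {out.1, out.2, out.3, u1.1, u2.3, u3.2, u3.3} {u1.2, u3.1} {u1.3} {u2.1} {u2.2} {u4.1} {u4.2} {u4.3}


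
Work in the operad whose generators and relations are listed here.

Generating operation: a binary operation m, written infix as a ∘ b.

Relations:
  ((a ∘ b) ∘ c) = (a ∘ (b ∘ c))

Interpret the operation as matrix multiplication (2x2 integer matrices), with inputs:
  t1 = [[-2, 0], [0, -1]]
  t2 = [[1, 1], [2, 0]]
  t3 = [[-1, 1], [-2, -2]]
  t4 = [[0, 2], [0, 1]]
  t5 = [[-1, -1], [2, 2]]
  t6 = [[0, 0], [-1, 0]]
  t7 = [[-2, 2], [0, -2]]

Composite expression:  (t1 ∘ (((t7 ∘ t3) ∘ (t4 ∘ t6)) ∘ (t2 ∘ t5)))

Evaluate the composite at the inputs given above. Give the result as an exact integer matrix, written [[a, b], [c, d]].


[[-20, -20], [12, 12]]

(t7 ∘ t3) = [[-2, -6], [4, 4]]
(t4 ∘ t6) = [[-2, 0], [-1, 0]]
((t7 ∘ t3) ∘ (t4 ∘ t6)) = [[10, 0], [-12, 0]]
(t2 ∘ t5) = [[1, 1], [-2, -2]]
(((t7 ∘ t3) ∘ (t4 ∘ t6)) ∘ (t2 ∘ t5)) = [[10, 10], [-12, -12]]
(t1 ∘ (((t7 ∘ t3) ∘ (t4 ∘ t6)) ∘ (t2 ∘ t5))) = [[-20, -20], [12, 12]]


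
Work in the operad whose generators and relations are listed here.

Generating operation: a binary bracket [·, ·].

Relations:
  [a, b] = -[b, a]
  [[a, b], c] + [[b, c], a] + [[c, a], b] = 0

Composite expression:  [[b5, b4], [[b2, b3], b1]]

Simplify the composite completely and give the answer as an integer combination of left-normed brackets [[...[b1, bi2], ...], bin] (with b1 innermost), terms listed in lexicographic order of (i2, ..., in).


-[[[[b1, b2], b3], b4], b5] + [[[[b1, b2], b3], b5], b4] + [[[[b1, b3], b2], b4], b5] - [[[[b1, b3], b2], b5], b4]


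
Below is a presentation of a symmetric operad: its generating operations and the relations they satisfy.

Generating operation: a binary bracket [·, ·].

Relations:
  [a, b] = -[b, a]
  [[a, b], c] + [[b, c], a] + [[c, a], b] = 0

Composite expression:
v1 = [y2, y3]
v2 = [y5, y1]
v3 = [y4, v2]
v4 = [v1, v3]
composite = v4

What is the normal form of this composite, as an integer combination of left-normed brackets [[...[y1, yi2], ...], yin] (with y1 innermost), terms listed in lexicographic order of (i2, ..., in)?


Skip Jacobi rewriting: expand, keep y1-initial words, read off terms.
Composite bracket: [[y2, y3], [y4, [y5, y1]]]
Full expansion: 16 signed words from ab - ba (2^4 = 16).
Coefficients come from the y1-initial words:
  y1y5y4y2y3 (sign -1) contributes -[[[[y1, y5], y4], y2], y3]
  y1y5y4y3y2 (sign +1) contributes +[[[[y1, y5], y4], y3], y2]

-[[[[y1, y5], y4], y2], y3] + [[[[y1, y5], y4], y3], y2]


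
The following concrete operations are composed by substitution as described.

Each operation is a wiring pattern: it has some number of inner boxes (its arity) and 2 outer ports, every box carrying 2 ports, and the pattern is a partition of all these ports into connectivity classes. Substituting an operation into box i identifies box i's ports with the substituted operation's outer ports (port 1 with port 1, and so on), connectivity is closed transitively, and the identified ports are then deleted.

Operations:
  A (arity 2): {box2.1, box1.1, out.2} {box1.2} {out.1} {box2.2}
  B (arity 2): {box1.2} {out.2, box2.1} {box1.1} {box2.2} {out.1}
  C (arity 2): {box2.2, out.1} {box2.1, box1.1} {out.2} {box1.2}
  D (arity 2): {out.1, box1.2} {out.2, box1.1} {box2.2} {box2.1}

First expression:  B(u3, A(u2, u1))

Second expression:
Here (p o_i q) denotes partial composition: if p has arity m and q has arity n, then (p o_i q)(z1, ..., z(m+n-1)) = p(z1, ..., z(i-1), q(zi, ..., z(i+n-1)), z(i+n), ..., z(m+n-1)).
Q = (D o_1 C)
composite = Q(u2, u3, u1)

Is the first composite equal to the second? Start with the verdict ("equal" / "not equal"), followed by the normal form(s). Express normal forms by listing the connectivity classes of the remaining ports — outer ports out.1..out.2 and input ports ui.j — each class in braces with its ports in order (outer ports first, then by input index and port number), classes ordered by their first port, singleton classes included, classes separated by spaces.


The first composite normalizes to {out.1} {out.2} {u1.1, u2.1} {u1.2} {u2.2} {u3.1} {u3.2}
The second composite normalizes to {out.1} {out.2, u3.2} {u1.1} {u1.2} {u2.1, u3.1} {u2.2}
Different reductions; not equal.

not equal; first: {out.1} {out.2} {u1.1, u2.1} {u1.2} {u2.2} {u3.1} {u3.2}; second: {out.1} {out.2, u3.2} {u1.1} {u1.2} {u2.1, u3.1} {u2.2}


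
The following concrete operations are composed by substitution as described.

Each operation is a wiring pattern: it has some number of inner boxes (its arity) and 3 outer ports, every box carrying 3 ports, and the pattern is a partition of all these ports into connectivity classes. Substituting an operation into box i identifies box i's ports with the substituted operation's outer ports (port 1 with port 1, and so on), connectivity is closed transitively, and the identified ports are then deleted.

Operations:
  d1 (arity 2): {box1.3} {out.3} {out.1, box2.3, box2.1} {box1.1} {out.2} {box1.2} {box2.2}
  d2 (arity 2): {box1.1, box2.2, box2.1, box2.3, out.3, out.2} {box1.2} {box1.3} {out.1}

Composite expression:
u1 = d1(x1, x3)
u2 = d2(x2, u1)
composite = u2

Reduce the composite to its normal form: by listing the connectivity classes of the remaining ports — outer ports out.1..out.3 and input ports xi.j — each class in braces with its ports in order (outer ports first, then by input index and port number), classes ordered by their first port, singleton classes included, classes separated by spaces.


{out.1} {out.2, out.3, x2.1, x3.1, x3.3} {x1.1} {x1.2} {x1.3} {x2.2} {x2.3} {x3.2}

Connectivity passes through glued d2-boundaries; trace each wire chain.
stage d1: inputs (x1, x3), connectivity {out.1, x3.1, x3.3} {out.2} {out.3} {x1.1} {x1.2} {x1.3} {x3.2}, out.j its boundary
stage d2: inputs (x2, x1, x3), connectivity {out.1} {out.2, out.3, x2.1, x3.1, x3.3} {x1.1} {x1.2} {x1.3} {x2.2} {x2.3} {x3.2}, out.j its boundary


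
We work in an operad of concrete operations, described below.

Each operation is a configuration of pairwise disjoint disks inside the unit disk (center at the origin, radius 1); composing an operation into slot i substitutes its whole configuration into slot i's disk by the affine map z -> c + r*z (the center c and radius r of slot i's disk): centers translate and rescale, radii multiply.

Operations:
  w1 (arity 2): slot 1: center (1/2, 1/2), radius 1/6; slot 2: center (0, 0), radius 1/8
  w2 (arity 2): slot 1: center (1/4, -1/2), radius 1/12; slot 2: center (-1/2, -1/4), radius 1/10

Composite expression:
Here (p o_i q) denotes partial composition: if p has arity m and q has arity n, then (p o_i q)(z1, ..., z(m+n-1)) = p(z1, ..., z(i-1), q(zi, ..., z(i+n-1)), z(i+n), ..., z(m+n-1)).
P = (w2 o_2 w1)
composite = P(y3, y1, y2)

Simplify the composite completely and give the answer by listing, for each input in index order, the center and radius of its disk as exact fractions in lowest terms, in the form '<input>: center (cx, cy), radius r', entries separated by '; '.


Each y-disk chains the slot maps above it in w2; radii multiply.
input y3: applying the 1 nested substitution gives center (1/4, -1/2), radius 1/12
input y1: applying the 2 nested substitutions gives center (-9/20, -1/5), radius 1/60
input y2: applying the 2 nested substitutions gives center (-1/2, -1/4), radius 1/80

y1: center (-9/20, -1/5), radius 1/60; y2: center (-1/2, -1/4), radius 1/80; y3: center (1/4, -1/2), radius 1/12


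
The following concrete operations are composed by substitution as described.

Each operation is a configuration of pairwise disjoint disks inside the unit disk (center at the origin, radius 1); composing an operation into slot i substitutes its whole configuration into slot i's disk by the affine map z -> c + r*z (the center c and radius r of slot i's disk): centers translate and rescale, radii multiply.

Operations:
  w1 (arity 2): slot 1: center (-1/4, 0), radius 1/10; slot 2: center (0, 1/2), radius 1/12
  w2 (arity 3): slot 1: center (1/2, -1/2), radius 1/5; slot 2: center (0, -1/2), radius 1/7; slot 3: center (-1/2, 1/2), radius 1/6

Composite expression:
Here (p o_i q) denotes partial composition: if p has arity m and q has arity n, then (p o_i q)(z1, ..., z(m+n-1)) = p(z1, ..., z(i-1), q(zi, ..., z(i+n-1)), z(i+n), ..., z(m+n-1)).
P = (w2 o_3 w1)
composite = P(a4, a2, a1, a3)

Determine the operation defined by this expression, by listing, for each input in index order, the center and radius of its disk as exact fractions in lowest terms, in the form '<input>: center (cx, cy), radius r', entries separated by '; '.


a1: center (-13/24, 1/2), radius 1/60; a2: center (0, -1/2), radius 1/7; a3: center (-1/2, 7/12), radius 1/72; a4: center (1/2, -1/2), radius 1/5

Affine substitution under w2: radii multiply and a-centers shift.
a4: after 1 affine step, its disk has center (1/2, -1/2), radius 1/5
a2: after 1 affine step, its disk has center (0, -1/2), radius 1/7
a1: after 2 affine steps, its disk has center (-13/24, 1/2), radius 1/60
a3: after 2 affine steps, its disk has center (-1/2, 7/12), radius 1/72


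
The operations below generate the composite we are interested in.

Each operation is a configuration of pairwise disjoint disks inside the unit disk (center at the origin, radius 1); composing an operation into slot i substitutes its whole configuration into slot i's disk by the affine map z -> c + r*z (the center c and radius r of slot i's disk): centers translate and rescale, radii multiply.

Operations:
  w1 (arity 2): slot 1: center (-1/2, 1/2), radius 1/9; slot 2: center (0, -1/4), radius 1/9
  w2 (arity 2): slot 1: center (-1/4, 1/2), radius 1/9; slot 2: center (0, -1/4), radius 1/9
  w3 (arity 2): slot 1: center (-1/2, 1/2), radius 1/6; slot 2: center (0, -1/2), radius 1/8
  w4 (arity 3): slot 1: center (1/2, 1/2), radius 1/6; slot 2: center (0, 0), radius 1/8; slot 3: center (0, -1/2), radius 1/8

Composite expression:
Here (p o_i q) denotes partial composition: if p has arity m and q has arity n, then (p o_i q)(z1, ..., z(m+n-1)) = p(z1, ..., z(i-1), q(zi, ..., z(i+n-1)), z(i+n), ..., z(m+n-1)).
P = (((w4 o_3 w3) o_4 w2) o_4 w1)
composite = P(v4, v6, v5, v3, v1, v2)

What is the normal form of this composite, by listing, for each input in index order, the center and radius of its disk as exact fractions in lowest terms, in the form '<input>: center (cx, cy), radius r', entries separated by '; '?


Nesting under w4 composes maps z -> c + r*z down each v-path.
v4: after 1 affine step, its disk has center (1/2, 1/2), radius 1/6
v6: after 1 affine step, its disk has center (0, 0), radius 1/8
v5: after 2 affine steps, its disk has center (-1/16, -7/16), radius 1/48
v3: after 4 affine steps, its disk has center (-11/2304, -319/576), radius 1/5184
v1: after 4 affine steps, its disk has center (-1/256, -1279/2304), radius 1/5184
v2: after 3 affine steps, its disk has center (0, -145/256), radius 1/576

v1: center (-1/256, -1279/2304), radius 1/5184; v2: center (0, -145/256), radius 1/576; v3: center (-11/2304, -319/576), radius 1/5184; v4: center (1/2, 1/2), radius 1/6; v5: center (-1/16, -7/16), radius 1/48; v6: center (0, 0), radius 1/8


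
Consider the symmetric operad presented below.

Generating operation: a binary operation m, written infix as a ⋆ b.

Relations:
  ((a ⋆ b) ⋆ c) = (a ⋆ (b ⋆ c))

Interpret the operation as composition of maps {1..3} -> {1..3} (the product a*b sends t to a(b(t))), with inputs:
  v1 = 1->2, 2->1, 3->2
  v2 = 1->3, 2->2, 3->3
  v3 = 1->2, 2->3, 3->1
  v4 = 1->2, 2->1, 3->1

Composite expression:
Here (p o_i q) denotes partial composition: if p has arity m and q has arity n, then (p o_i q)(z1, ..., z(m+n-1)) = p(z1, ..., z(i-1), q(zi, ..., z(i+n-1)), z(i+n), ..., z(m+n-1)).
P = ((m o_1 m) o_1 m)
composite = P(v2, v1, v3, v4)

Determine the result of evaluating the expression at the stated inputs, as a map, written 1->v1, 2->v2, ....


(v2 ⋆ v1) = 1->2, 2->3, 3->2
((v2 ⋆ v1) ⋆ v3) = 1->3, 2->2, 3->2
(((v2 ⋆ v1) ⋆ v3) ⋆ v4) = 1->2, 2->3, 3->3

1->2, 2->3, 3->3


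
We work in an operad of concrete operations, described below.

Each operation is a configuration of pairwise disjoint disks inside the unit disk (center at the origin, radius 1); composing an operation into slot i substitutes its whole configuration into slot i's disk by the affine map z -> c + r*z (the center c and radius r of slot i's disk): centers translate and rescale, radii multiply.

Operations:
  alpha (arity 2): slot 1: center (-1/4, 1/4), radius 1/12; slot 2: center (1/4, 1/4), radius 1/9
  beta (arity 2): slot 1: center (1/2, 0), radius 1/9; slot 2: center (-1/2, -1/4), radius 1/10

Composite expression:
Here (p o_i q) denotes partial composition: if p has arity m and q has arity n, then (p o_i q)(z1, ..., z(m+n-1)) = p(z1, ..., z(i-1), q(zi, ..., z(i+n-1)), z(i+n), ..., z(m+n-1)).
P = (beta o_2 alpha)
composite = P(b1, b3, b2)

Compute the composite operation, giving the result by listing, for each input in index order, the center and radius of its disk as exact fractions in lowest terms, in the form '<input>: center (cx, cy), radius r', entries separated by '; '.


b1: center (1/2, 0), radius 1/9; b2: center (-19/40, -9/40), radius 1/90; b3: center (-21/40, -9/40), radius 1/120

Each b-disk chains the slot maps above it in beta; radii multiply.
b1 passes through 1 substitution, ending at center (1/2, 0), radius 1/9
b3 passes through 2 substitutions, ending at center (-21/40, -9/40), radius 1/120
b2 passes through 2 substitutions, ending at center (-19/40, -9/40), radius 1/90


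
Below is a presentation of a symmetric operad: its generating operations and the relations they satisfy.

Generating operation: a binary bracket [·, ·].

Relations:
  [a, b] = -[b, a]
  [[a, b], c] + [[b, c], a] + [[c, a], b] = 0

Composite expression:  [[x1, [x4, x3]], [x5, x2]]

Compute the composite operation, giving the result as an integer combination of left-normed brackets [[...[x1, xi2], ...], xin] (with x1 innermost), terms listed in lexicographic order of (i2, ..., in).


[[[[x1, x3], x4], x2], x5] - [[[[x1, x3], x4], x5], x2] - [[[[x1, x4], x3], x2], x5] + [[[[x1, x4], x3], x5], x2]

A multilinear Lie element is pinned by x1-initial words (x1 innermost).
Composite bracket: [[x1, [x4, x3]], [x5, x2]]
Applying ab - ba throughout gives 16 signed words (2^4 = 16).
Keep just the words that open with x1:
  x1x3x4x2x5 appears with sign +1, giving the term +[[[[x1, x3], x4], x2], x5]
  x1x3x4x5x2 appears with sign -1, giving the term -[[[[x1, x3], x4], x5], x2]
  x1x4x3x2x5 appears with sign -1, giving the term -[[[[x1, x4], x3], x2], x5]
  x1x4x3x5x2 appears with sign +1, giving the term +[[[[x1, x4], x3], x5], x2]


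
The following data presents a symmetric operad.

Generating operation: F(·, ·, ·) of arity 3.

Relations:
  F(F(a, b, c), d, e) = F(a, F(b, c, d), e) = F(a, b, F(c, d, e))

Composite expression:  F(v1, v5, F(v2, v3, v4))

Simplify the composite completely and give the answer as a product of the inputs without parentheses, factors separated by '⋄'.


v1 ⋄ v5 ⋄ v2 ⋄ v3 ⋄ v4

Under associativity of F, the answer is the v's in reading order.
F(v2, v3, v4) collapses to v2 ⋄ v3 ⋄ v4
F(v1, v5, F(v2, v3, v4)) collapses to v1 ⋄ v5 ⋄ v2 ⋄ v3 ⋄ v4


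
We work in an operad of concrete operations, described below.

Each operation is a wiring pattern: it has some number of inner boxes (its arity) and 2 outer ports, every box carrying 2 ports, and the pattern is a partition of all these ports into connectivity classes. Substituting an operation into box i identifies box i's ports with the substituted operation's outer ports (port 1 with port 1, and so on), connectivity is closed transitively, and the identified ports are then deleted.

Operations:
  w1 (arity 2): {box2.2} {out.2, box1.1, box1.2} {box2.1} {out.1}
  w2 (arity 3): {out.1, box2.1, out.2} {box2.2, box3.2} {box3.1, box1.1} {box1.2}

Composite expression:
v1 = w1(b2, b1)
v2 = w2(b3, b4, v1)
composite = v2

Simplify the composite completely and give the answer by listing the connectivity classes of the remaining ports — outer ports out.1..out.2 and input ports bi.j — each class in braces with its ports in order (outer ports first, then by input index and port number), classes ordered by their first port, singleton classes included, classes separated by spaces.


{out.1, out.2, b4.1} {b1.1} {b1.2} {b2.1, b2.2, b4.2} {b3.1} {b3.2}

Substituting into w2 glues patterns; closure does the rest.
stage w1: inputs (b2, b1), connectivity {out.1} {out.2, b2.1, b2.2} {b1.1} {b1.2}, out.j its boundary
stage w2: inputs (b3, b4, b2, b1), connectivity {out.1, out.2, b4.1} {b1.1} {b1.2} {b2.1, b2.2, b4.2} {b3.1} {b3.2}, out.j its boundary


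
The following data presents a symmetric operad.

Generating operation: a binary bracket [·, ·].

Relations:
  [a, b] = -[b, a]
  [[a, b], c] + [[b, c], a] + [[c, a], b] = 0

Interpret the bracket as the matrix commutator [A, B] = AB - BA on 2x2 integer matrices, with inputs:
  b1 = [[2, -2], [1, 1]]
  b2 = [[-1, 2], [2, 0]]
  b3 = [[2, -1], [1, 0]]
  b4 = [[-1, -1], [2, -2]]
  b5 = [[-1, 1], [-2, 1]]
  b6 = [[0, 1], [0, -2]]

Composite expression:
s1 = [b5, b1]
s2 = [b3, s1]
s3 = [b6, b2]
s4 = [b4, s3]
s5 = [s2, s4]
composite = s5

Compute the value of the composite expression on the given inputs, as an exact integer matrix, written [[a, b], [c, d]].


[[54, -54], [144, -54]]

[b5, b1] = [[-3, 3], [0, 3]]
[b3, [b5, b1]] = [[-3, 0], [-6, 3]]
[b6, b2] = [[2, 5], [-4, -2]]
[b4, [b6, b2]] = [[-6, 9], [12, 6]]
[[b3, [b5, b1]], [b4, [b6, b2]]] = [[54, -54], [144, -54]]


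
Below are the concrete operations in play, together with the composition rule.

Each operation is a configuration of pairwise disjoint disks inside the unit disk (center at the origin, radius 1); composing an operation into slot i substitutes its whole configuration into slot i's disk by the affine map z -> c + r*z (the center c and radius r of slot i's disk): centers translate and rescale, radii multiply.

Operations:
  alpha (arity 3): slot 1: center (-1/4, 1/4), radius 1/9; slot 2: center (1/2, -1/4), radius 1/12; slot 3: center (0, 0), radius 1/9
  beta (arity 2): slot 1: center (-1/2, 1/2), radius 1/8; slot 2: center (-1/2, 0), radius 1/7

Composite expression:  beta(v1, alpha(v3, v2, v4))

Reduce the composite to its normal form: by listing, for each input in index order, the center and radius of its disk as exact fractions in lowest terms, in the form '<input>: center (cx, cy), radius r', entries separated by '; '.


v1: center (-1/2, 1/2), radius 1/8; v2: center (-3/7, -1/28), radius 1/84; v3: center (-15/28, 1/28), radius 1/63; v4: center (-1/2, 0), radius 1/63

Only the slot chain above each v matters under beta; compose those maps.
input v1: composing its 1 substitution step yields center (-1/2, 1/2), radius 1/8
input v3: composing its 2 substitution steps yields center (-15/28, 1/28), radius 1/63
input v2: composing its 2 substitution steps yields center (-3/7, -1/28), radius 1/84
input v4: composing its 2 substitution steps yields center (-1/2, 0), radius 1/63


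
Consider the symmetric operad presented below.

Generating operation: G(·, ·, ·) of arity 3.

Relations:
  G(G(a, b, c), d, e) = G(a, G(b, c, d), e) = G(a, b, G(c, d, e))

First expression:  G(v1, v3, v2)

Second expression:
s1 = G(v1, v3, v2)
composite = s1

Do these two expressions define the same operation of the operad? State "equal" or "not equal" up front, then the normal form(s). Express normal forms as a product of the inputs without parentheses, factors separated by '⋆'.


equal; both compose to v1 ⋆ v3 ⋆ v2

Reducing the first expression gives v1 ⋆ v3 ⋆ v2
Reducing the second expression gives v1 ⋆ v3 ⋆ v2
Same normal form: equal.
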